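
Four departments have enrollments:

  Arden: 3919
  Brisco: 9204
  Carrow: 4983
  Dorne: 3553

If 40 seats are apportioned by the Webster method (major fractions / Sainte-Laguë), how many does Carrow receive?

9

Standard divisor 21659/40 ≈ 541.475; standard quotas: Arden 7.238, Brisco 16.998, Carrow 9.203, Dorne 6.562.
Rounding to the nearest integer gives Arden 7, Brisco 17, Carrow 9, Dorne 7 — total 40, matching the house size, so no adjustment is needed.
Carrow receives 9.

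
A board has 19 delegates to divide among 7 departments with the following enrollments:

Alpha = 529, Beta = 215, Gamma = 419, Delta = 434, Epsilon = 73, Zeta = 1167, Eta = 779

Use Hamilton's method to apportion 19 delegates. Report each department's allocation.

Standard divisor: 3616 ÷ 19 ≈ 190.316.
Standard quotas: Alpha 2.780, Beta 1.130, Gamma 2.202, Delta 2.280, Epsilon 0.384, Zeta 6.132, Eta 4.093.
Lower quotas: Alpha 2, Beta 1, Gamma 2, Delta 2, Epsilon 0, Zeta 6, Eta 4 (sum 17, leaving 2 seats).
Remainders in descending order: Alpha 0.780, Epsilon 0.384, Delta 0.280, Gamma 0.202, Zeta 0.132, Beta 0.130, Eta 0.093.
Largest remainders: Alpha, Epsilon receive the extra seats.

Alpha 3; Beta 1; Gamma 2; Delta 2; Epsilon 1; Zeta 6; Eta 4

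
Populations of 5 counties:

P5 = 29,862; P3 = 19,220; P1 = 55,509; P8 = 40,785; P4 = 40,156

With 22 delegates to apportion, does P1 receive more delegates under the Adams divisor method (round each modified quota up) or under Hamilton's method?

Adams: P5 4, P3 2, P1 6, P8 5, P4 5.
Hamilton: P5 3, P3 2, P1 7, P8 5, P4 5.
P1 gets 6 under Adams and 7 under Hamilton.

Hamilton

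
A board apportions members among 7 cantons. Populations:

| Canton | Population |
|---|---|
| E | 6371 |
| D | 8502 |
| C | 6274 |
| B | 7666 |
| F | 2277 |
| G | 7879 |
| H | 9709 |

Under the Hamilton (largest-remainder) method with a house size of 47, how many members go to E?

Standard divisor: 48678 ÷ 47 ≈ 1035.702.
Standard quotas: E 6.1514, D 8.2089, C 6.0577, B 7.4017, F 2.1985, G 7.6074, H 9.3743.
Lower quotas: E 6, D 8, C 6, B 7, F 2, G 7, H 9 (sum 45, leaving 2 seats).
Remainders in descending order: G 0.6074, B 0.4017, H 0.3743, D 0.2089, F 0.1985, E 0.1514, C 0.0577.
The surplus seats go to G, B.
E receives 6.

6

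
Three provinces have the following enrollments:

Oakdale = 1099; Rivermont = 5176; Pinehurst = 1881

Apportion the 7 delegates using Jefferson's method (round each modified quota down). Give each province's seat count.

Oakdale 1; Rivermont 5; Pinehurst 1

Standard divisor 8156/7 ≈ 1165.143; standard quotas: Oakdale 0.943, Rivermont 4.442, Pinehurst 1.614.
Rounding down gives 0, 4, 1 = 5 seats, so the divisor must be adjusted.
With modified divisor 1000: modified quotas Oakdale 1.099, Rivermont 5.176, Pinehurst 1.881.
Rounding down: Oakdale 1, Rivermont 5, Pinehurst 1 (total 7).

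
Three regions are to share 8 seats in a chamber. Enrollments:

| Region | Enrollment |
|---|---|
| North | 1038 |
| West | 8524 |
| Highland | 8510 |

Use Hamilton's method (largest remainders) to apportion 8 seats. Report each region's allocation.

The standard divisor is 18072/8 = 2259.
Standard quotas: North 0.4595, West 3.7734, Highland 3.7672.
Lower quotas: North 0, West 3, Highland 3 (sum 6, leaving 2 seats).
Remainders in descending order: West 0.7734, Highland 0.7672, North 0.4595.
Largest remainders: West, Highland receive the extra seats.

North 0; West 4; Highland 4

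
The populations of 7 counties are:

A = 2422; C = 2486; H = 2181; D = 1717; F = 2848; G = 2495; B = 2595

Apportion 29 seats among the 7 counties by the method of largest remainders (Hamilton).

A 4; C 4; H 4; D 3; F 5; G 4; B 5

The standard divisor is 16744/29 ≈ 577.379.
Standard quotas: A 4.195, C 4.306, H 3.777, D 2.974, F 4.933, G 4.321, B 4.494.
Lower quotas: A 4, C 4, H 3, D 2, F 4, G 4, B 4 (sum 25, leaving 4 seats).
Remainders in descending order: D 0.974, F 0.933, H 0.777, B 0.494, G 0.321, C 0.306, A 0.195.
The surplus seats go to D, F, H, B.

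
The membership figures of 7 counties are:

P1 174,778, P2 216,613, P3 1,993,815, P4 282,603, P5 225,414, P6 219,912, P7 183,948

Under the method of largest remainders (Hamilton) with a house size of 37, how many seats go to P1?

2

The standard divisor is 3297083/37 ≈ 89110.351.
Standard quotas: P1 1.9614, P2 2.4308, P3 22.3747, P4 3.1714, P5 2.5296, P6 2.4679, P7 2.0643.
Lower quotas: P1 1, P2 2, P3 22, P4 3, P5 2, P6 2, P7 2 (sum 34, leaving 3 seats).
Remainders in descending order: P1 0.9614, P5 0.5296, P6 0.4679, P2 0.4308, P3 0.3747, P4 0.1714, P7 0.0643.
The surplus seats go to P1, P5, P6.
P1 receives 2.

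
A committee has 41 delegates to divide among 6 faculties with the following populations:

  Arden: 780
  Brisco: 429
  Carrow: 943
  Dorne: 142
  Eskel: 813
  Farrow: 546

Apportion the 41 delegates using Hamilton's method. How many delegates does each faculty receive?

Standard divisor: 3653 ÷ 41 ≈ 89.098.
Standard quotas: Arden 8.754, Brisco 4.815, Carrow 10.584, Dorne 1.594, Eskel 9.125, Farrow 6.128.
Lower quotas: Arden 8, Brisco 4, Carrow 10, Dorne 1, Eskel 9, Farrow 6 (sum 38, leaving 3 seats).
Remainders in descending order: Brisco 0.815, Arden 0.754, Dorne 0.594, Carrow 0.584, Farrow 0.128, Eskel 0.125.
The surplus seats go to Brisco, Arden, Dorne.

Arden=9; Brisco=5; Carrow=10; Dorne=2; Eskel=9; Farrow=6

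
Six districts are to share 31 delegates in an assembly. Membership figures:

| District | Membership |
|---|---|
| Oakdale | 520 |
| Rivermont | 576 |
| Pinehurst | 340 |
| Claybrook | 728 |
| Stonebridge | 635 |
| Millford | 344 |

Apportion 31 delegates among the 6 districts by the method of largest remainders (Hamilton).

Standard divisor: 3143 ÷ 31 ≈ 101.387.
Standard quotas: Oakdale 5.129, Rivermont 5.681, Pinehurst 3.353, Claybrook 7.180, Stonebridge 6.263, Millford 3.393.
Lower quotas: Oakdale 5, Rivermont 5, Pinehurst 3, Claybrook 7, Stonebridge 6, Millford 3 (sum 29, leaving 2 seats).
Remainders in descending order: Rivermont 0.681, Millford 0.393, Pinehurst 0.353, Stonebridge 0.263, Claybrook 0.180, Oakdale 0.129.
Largest remainders: Rivermont, Millford receive the extra seats.

Oakdale 5, Rivermont 6, Pinehurst 3, Claybrook 7, Stonebridge 6, Millford 4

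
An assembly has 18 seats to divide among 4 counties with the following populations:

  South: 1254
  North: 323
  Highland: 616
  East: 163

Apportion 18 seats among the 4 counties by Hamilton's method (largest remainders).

The standard divisor is 2356/18 ≈ 130.889.
Standard quotas: South 9.581, North 2.468, Highland 4.706, East 1.245.
Lower quotas: South 9, North 2, Highland 4, East 1 (sum 16, leaving 2 seats).
Remainders in descending order: Highland 0.706, South 0.581, North 0.468, East 0.245.
Largest remainders: Highland, South receive the extra seats.

South: 10, North: 2, Highland: 5, East: 1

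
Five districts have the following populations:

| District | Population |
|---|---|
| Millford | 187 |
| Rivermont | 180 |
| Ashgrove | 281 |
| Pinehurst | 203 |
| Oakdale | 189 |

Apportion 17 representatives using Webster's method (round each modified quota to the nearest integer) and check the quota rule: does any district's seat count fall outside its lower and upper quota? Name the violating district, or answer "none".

none

Standard quotas: Millford 3.057, Rivermont 2.942, Ashgrove 4.593, Pinehurst 3.318, Oakdale 3.089.
Webster allocation: Millford 3, Rivermont 3, Ashgrove 5, Pinehurst 3, Oakdale 3.
Every allocation lies between the lower and upper quota.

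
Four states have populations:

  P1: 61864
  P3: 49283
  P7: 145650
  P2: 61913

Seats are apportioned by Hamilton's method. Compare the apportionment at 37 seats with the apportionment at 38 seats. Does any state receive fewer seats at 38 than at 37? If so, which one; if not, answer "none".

At 37 seats: P1 7, P3 6, P7 17, P2 7.
At 38 seats: P1 7, P3 6, P7 17, P2 8.
No state's allocation decreased.

none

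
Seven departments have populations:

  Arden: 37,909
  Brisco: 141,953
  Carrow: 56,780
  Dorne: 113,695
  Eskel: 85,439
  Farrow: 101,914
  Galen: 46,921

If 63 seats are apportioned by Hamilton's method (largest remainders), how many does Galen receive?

5

Total 584611; standard divisor 584611/63 ≈ 9279.54.
Standard quotas: Arden 4.0852, Brisco 15.2974, Carrow 6.1188, Dorne 12.2522, Eskel 9.2072, Farrow 10.9827, Galen 5.0564.
Lower quotas: Arden 4, Brisco 15, Carrow 6, Dorne 12, Eskel 9, Farrow 10, Galen 5 (sum 61, leaving 2 seats).
Remainders in descending order: Farrow 0.9827, Brisco 0.2974, Dorne 0.2522, Eskel 0.2072, Carrow 0.1188, Arden 0.0852, Galen 0.0564.
Largest remainders: Farrow, Brisco receive the extra seats.
Galen receives 5.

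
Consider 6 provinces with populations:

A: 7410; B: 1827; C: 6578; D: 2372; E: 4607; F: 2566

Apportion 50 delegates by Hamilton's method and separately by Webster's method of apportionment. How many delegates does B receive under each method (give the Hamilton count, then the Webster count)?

3 and 4

Hamilton: A 15, B 3, C 13, D 5, E 9, F 5.
Webster: A 14, B 4, C 13, D 5, E 9, F 5.
B gets 3 under Hamilton and 4 under Webster.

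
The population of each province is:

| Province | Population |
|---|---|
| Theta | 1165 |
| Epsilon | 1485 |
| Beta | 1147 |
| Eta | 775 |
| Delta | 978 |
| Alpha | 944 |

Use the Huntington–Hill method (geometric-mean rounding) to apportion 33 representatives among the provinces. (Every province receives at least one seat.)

Theta: 6; Epsilon: 7; Beta: 6; Eta: 4; Delta: 5; Alpha: 5

With divisor 204: modified quotas Theta 5.711, Epsilon 7.279, Beta 5.623, Eta 3.799, Delta 4.794, Alpha 4.627.
Geometric-mean thresholds: Theta √(5·6)=5.477, Epsilon √(7·8)=7.483, Beta √(5·6)=5.477, Eta √(3·4)=3.464, Delta √(4·5)=4.472, Alpha √(4·5)=4.472.
Each quota rounded against its threshold gives Theta 6, Epsilon 7, Beta 6, Eta 4, Delta 5, Alpha 5 (total 33).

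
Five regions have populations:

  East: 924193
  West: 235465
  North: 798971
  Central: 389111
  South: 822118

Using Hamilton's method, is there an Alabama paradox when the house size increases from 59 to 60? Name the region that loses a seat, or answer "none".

West

At 59 seats: East 17, West 5, North 15, Central 7, South 15.
At 60 seats: East 18, West 4, North 15, Central 7, South 16.
West drops from 5 to 4.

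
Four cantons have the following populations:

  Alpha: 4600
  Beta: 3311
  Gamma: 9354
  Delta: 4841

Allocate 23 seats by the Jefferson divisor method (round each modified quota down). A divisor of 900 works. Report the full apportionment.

With modified divisor 900: modified quotas Alpha 5.111, Beta 3.679, Gamma 10.393, Delta 5.379.
Rounding down: Alpha 5, Beta 3, Gamma 10, Delta 5 (total 23).

Alpha: 5; Beta: 3; Gamma: 10; Delta: 5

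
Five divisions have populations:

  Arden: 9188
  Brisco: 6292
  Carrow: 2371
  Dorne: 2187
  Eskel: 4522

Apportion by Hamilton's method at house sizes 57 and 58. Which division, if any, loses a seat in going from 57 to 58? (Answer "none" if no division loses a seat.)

At 57 seats: Arden 21, Brisco 15, Carrow 6, Dorne 5, Eskel 10.
At 58 seats: Arden 22, Brisco 15, Carrow 5, Dorne 5, Eskel 11.
Carrow drops from 6 to 5.

Carrow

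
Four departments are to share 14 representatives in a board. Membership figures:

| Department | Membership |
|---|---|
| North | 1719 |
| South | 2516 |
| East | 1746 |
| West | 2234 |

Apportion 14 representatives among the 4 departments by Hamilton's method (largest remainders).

North=3, South=4, East=3, West=4

Total 8215; standard divisor 8215/14 ≈ 586.786.
Standard quotas: North 2.930, South 4.288, East 2.976, West 3.807.
Lower quotas: North 2, South 4, East 2, West 3 (sum 11, leaving 3 seats).
Remainders in descending order: East 0.976, North 0.930, West 0.807, South 0.288.
The surplus seats go to East, North, West.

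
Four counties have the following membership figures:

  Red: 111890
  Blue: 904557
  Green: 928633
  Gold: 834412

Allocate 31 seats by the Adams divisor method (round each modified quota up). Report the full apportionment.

Standard divisor 2779492/31 ≈ 89661.032; standard quotas: Red 1.248, Blue 10.089, Green 10.357, Gold 9.306.
Rounding up gives 2, 11, 11, 10 = 34 seats, so the divisor must be adjusted.
With modified divisor 96700: modified quotas Red 1.157, Blue 9.354, Green 9.603, Gold 8.629.
Rounding up: Red 2, Blue 10, Green 10, Gold 9 (total 31).

Red 2; Blue 10; Green 10; Gold 9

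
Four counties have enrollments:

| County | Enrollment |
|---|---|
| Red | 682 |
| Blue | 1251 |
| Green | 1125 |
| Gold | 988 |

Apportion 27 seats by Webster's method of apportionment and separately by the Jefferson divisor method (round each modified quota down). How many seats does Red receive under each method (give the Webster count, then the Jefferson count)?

Webster: Red 5, Blue 8, Green 7, Gold 7.
Jefferson: Red 4, Blue 8, Green 8, Gold 7.
Red gets 5 under Webster and 4 under Jefferson.

5 and 4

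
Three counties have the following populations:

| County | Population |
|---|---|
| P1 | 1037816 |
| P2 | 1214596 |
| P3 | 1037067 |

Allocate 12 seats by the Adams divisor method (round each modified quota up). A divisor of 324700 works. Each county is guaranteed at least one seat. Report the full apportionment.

P1=4, P2=4, P3=4

With modified divisor 324700: modified quotas P1 3.196, P2 3.741, P3 3.194.
Rounding up: P1 4, P2 4, P3 4 (total 12).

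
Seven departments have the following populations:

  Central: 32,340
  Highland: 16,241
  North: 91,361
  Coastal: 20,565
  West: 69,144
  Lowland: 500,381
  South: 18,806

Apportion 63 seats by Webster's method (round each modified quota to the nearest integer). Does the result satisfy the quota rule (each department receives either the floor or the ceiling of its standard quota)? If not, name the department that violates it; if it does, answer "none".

Standard quotas: Central 2.721, Highland 1.366, North 7.686, Coastal 1.730, West 5.817, Lowland 42.097, South 1.582.
Webster allocation: Central 3, Highland 1, North 8, Coastal 2, West 6, Lowland 41, South 2.
Lowland has quota 42.097 (lower 42, upper 43) but receives 41 — outside the quota interval.

Lowland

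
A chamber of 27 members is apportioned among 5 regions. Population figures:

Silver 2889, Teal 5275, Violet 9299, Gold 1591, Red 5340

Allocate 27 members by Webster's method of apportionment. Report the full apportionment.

Silver=3, Teal=6, Violet=10, Gold=2, Red=6

Standard divisor 24394/27 ≈ 903.481; standard quotas: Silver 3.198, Teal 5.839, Violet 10.292, Gold 1.761, Red 5.910.
Rounding to the nearest integer gives Silver 3, Teal 6, Violet 10, Gold 2, Red 6 — total 27, matching the house size, so no adjustment is needed.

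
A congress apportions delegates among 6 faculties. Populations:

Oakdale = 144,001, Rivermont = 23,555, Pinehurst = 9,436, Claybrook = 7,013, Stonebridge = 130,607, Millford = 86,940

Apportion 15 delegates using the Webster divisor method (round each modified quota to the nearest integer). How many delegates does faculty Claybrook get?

Standard divisor 401552/15 ≈ 26770.133; standard quotas: Oakdale 5.379, Rivermont 0.880, Pinehurst 0.352, Claybrook 0.262, Stonebridge 4.879, Millford 3.248.
Rounding to the nearest integer gives 5, 1, 0, 0, 5, 3 = 14 seats, so the divisor must be adjusted.
With modified divisor 25500: modified quotas Oakdale 5.647, Rivermont 0.924, Pinehurst 0.370, Claybrook 0.275, Stonebridge 5.122, Millford 3.409.
Rounding to the nearest integer: Oakdale 6, Rivermont 1, Pinehurst 0, Claybrook 0, Stonebridge 5, Millford 3 (total 15).
Claybrook receives 0.

0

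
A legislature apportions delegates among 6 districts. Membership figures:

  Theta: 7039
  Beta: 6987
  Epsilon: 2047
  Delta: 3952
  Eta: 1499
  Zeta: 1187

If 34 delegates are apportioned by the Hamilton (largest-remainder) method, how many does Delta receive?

Standard divisor: 22711 ÷ 34 ≈ 667.971.
Standard quotas: Theta 10.5379, Beta 10.4600, Epsilon 3.0645, Delta 5.9164, Eta 2.2441, Zeta 1.7770.
Lower quotas: Theta 10, Beta 10, Epsilon 3, Delta 5, Eta 2, Zeta 1 (sum 31, leaving 3 seats).
Remainders in descending order: Delta 0.9164, Zeta 0.7770, Theta 0.5379, Beta 0.4600, Eta 0.2441, Epsilon 0.0645.
The surplus seats go to Delta, Zeta, Theta.
Delta receives 6.

6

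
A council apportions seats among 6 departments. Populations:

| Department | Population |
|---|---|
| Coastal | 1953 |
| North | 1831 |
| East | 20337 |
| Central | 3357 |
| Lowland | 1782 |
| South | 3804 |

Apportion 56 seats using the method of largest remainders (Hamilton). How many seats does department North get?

3

Standard divisor: 33064 ÷ 56 ≈ 590.429.
Standard quotas: Coastal 3.3078, North 3.1011, East 34.4445, Central 5.6857, Lowland 3.0181, South 6.4428.
Lower quotas: Coastal 3, North 3, East 34, Central 5, Lowland 3, South 6 (sum 54, leaving 2 seats).
Remainders in descending order: Central 0.6857, East 0.4445, South 0.4428, Coastal 0.3078, North 0.1011, Lowland 0.0181.
The surplus seats go to Central, East.
North receives 3.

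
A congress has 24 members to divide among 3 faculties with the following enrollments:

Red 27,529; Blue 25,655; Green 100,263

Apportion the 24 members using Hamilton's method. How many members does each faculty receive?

Standard divisor: 153447 ÷ 24 ≈ 6393.625.
Standard quotas: Red 4.3057, Blue 4.0126, Green 15.6817.
Lower quotas: Red 4, Blue 4, Green 15 (sum 23, leaving 1 seat).
Remainders in descending order: Green 0.6817, Red 0.3057, Blue 0.0126.
Largest remainder: Green receives the extra seat.

Red=4; Blue=4; Green=16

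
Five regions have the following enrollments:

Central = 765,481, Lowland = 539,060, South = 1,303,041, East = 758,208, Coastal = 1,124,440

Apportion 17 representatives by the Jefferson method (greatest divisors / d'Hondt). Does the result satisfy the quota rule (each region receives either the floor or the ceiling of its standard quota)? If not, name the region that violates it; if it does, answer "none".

Standard quotas: Central 2.898, Lowland 2.041, South 4.933, East 2.871, Coastal 4.257.
Jefferson allocation: Central 3, Lowland 2, South 5, East 3, Coastal 4.
Every allocation lies between the lower and upper quota.

none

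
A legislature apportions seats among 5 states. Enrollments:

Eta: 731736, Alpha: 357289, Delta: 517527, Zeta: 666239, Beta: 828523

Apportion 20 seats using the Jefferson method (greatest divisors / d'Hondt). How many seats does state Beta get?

6

Standard divisor 3101314/20 ≈ 155065.7; standard quotas: Eta 4.719, Alpha 2.304, Delta 3.337, Zeta 4.296, Beta 5.343.
Rounding down gives 4, 2, 3, 4, 5 = 18 seats, so the divisor must be adjusted.
With modified divisor 135700: modified quotas Eta 5.392, Alpha 2.633, Delta 3.814, Zeta 4.910, Beta 6.106.
Rounding down: Eta 5, Alpha 2, Delta 3, Zeta 4, Beta 6 (total 20).
Beta receives 6.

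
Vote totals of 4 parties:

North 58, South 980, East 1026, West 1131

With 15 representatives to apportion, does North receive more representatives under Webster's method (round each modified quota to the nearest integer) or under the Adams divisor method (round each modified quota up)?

Webster: North 0, South 5, East 5, West 5.
Adams: North 1, South 4, East 5, West 5.
North gets 0 under Webster and 1 under Adams.

Adams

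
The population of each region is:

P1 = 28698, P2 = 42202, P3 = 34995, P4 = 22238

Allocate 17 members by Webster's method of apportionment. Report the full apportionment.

Standard divisor 128133/17 ≈ 7537.235; standard quotas: P1 3.807, P2 5.599, P3 4.643, P4 2.950.
Rounding to the nearest integer gives 4, 6, 5, 3 = 18 seats, so the divisor must be adjusted.
With modified divisor 7720: modified quotas P1 3.717, P2 5.467, P3 4.533, P4 2.881.
Rounding to the nearest integer: P1 4, P2 5, P3 5, P4 3 (total 17).

P1 4, P2 5, P3 5, P4 3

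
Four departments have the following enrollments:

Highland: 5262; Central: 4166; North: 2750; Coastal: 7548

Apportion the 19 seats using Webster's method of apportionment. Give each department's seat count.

Highland: 5; Central: 4; North: 3; Coastal: 7

Standard divisor 19726/19 ≈ 1038.211; standard quotas: Highland 5.068, Central 4.013, North 2.649, Coastal 7.270.
Rounding to the nearest integer gives Highland 5, Central 4, North 3, Coastal 7 — total 19, matching the house size, so no adjustment is needed.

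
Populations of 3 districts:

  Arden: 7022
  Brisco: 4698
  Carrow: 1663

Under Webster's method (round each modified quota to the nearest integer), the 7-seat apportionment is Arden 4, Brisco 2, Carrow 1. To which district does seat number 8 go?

Priority for the next seat is population ÷ (current seats + 0.5).
Priorities: Arden 1560.444, Brisco 1879.200, Carrow 1108.667.
Highest priority: Brisco.

Brisco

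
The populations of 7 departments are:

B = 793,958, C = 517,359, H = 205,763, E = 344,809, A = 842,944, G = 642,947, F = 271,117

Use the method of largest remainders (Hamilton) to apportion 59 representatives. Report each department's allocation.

Total 3618897; standard divisor 3618897/59 ≈ 61337.237.
Standard quotas: B 12.9441, C 8.4347, H 3.3546, E 5.6215, A 13.7428, G 10.4822, F 4.4201.
Lower quotas: B 12, C 8, H 3, E 5, A 13, G 10, F 4 (sum 55, leaving 4 seats).
Remainders in descending order: B 0.9441, A 0.7428, E 0.6215, G 0.4822, C 0.4347, F 0.4201, H 0.3546.
The surplus seats go to B, A, E, G.

B 13; C 8; H 3; E 6; A 14; G 11; F 4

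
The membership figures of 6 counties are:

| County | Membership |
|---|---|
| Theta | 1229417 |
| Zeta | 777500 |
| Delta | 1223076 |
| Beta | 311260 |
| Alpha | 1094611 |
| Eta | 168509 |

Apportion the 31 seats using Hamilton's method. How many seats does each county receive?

Theta=8, Zeta=5, Delta=8, Beta=2, Alpha=7, Eta=1

Standard divisor: 4804373 ÷ 31 ≈ 154979.774.
Standard quotas: Theta 7.9328, Zeta 5.0168, Delta 7.8918, Beta 2.0084, Alpha 7.0629, Eta 1.0873.
Lower quotas: Theta 7, Zeta 5, Delta 7, Beta 2, Alpha 7, Eta 1 (sum 29, leaving 2 seats).
Remainders in descending order: Theta 0.9328, Delta 0.8918, Eta 0.0873, Alpha 0.0629, Zeta 0.0168, Beta 0.0084.
The surplus seats go to Theta, Delta.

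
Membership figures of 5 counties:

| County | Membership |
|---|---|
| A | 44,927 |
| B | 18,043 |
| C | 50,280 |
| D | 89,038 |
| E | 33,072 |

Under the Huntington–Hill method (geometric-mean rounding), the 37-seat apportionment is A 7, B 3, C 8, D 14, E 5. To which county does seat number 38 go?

D

Priority for the next seat is population ÷ (√(s·(s+1))).
Priorities: A 6003.623, B 5208.565, C 5925.555, D 6144.206, E 6038.093.
Highest priority: D.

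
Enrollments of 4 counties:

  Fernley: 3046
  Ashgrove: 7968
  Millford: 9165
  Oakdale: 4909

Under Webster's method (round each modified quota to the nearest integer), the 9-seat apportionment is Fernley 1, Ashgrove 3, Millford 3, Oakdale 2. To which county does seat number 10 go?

Priority for the next seat is population ÷ (current seats + 0.5).
Priorities: Fernley 2030.667, Ashgrove 2276.571, Millford 2618.571, Oakdale 1963.600.
Highest priority: Millford.

Millford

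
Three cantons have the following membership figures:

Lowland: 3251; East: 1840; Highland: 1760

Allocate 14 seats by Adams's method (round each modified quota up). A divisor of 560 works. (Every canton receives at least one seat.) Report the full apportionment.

Lowland 6, East 4, Highland 4

With modified divisor 560: modified quotas Lowland 5.805, East 3.286, Highland 3.143.
Rounding up: Lowland 6, East 4, Highland 4 (total 14).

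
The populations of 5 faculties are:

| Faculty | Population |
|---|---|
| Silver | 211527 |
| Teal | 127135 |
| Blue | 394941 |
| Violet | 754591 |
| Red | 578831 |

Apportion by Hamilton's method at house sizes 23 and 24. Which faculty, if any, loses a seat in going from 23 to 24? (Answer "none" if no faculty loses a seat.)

Teal

At 23 seats: Silver 2, Teal 2, Blue 4, Violet 8, Red 7.
At 24 seats: Silver 2, Teal 1, Blue 5, Violet 9, Red 7.
Teal drops from 2 to 1.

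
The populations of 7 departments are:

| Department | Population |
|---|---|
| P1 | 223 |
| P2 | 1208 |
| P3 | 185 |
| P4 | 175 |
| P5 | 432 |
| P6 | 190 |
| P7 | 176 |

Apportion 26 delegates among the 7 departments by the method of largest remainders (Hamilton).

Total 2589; standard divisor 2589/26 ≈ 99.577.
Standard quotas: P1 2.239, P2 12.131, P3 1.858, P4 1.757, P5 4.338, P6 1.908, P7 1.767.
Lower quotas: P1 2, P2 12, P3 1, P4 1, P5 4, P6 1, P7 1 (sum 22, leaving 4 seats).
Remainders in descending order: P6 0.908, P3 0.858, P7 0.767, P4 0.757, P5 0.338, P1 0.239, P2 0.131.
The surplus seats go to P6, P3, P7, P4.

P1: 2, P2: 12, P3: 2, P4: 2, P5: 4, P6: 2, P7: 2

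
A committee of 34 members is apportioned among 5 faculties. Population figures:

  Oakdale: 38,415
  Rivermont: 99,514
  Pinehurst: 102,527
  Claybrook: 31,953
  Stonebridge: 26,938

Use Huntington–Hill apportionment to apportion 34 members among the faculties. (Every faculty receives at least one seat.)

Oakdale=4, Rivermont=11, Pinehurst=12, Claybrook=4, Stonebridge=3

With divisor 8793: modified quotas Oakdale 4.369, Rivermont 11.317, Pinehurst 11.660, Claybrook 3.634, Stonebridge 3.064.
Geometric-mean thresholds: Oakdale √(4·5)=4.472, Rivermont √(11·12)=11.489, Pinehurst √(11·12)=11.489, Claybrook √(3·4)=3.464, Stonebridge √(3·4)=3.464.
Each quota rounded against its threshold gives Oakdale 4, Rivermont 11, Pinehurst 12, Claybrook 4, Stonebridge 3 (total 34).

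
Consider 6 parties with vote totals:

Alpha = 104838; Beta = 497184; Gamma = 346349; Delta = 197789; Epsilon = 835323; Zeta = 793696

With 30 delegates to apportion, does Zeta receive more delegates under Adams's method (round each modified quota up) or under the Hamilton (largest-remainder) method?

Hamilton

Adams: Alpha 2, Beta 5, Gamma 4, Delta 2, Epsilon 9, Zeta 8.
Hamilton: Alpha 1, Beta 5, Gamma 4, Delta 2, Epsilon 9, Zeta 9.
Zeta gets 8 under Adams and 9 under Hamilton.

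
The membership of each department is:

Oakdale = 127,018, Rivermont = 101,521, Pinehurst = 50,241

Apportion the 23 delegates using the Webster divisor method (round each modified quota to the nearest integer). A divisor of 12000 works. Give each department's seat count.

With modified divisor 12000: modified quotas Oakdale 10.585, Rivermont 8.460, Pinehurst 4.187.
Rounding to the nearest integer: Oakdale 11, Rivermont 8, Pinehurst 4 (total 23).

Oakdale 11, Rivermont 8, Pinehurst 4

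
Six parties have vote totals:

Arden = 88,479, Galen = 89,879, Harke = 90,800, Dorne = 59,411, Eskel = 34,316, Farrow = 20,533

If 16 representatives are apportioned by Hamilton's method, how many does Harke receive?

4

Standard divisor: 383418 ÷ 16 ≈ 23963.625.
Standard quotas: Arden 3.6922, Galen 3.7506, Harke 3.7891, Dorne 2.4792, Eskel 1.4320, Farrow 0.8568.
Lower quotas: Arden 3, Galen 3, Harke 3, Dorne 2, Eskel 1, Farrow 0 (sum 12, leaving 4 seats).
Remainders in descending order: Farrow 0.8568, Harke 0.7891, Galen 0.7506, Arden 0.6922, Dorne 0.4792, Eskel 0.4320.
The surplus seats go to Farrow, Harke, Galen, Arden.
Harke receives 4.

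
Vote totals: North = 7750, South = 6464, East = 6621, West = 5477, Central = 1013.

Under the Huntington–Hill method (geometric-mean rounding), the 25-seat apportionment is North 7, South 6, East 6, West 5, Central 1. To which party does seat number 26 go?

North

Priority for the next seat is population ÷ (√(s·(s+1))).
Priorities: North 1035.637, South 997.417, East 1021.642, West 999.959, Central 716.299.
Highest priority: North.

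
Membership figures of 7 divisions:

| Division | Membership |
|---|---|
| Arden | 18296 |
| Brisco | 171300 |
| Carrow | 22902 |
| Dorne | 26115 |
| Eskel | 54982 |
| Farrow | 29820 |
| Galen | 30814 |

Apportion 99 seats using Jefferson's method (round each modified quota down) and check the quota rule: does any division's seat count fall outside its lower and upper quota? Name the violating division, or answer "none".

Brisco

Standard quotas: Arden 5.113, Brisco 47.875, Carrow 6.401, Dorne 7.299, Eskel 15.366, Farrow 8.334, Galen 8.612.
Jefferson allocation: Arden 5, Brisco 49, Carrow 6, Dorne 7, Eskel 16, Farrow 8, Galen 8.
Brisco has quota 47.875 (lower 47, upper 48) but receives 49 — outside the quota interval.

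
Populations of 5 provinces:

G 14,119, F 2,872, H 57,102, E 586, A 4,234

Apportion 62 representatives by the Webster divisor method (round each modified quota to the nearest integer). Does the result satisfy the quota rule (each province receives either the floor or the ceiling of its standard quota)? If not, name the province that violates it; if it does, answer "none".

H

Standard quotas: G 11.093, F 2.256, H 44.864, E 0.460, A 3.327.
Webster allocation: G 11, F 2, H 46, E 0, A 3.
H has quota 44.864 (lower 44, upper 45) but receives 46 — outside the quota interval.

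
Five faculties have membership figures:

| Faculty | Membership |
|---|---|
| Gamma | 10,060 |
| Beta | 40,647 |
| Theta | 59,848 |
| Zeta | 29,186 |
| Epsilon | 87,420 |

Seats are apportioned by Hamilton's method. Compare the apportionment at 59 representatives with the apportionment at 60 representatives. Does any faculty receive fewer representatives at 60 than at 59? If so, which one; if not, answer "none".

Gamma

At 59 seats: Gamma 3, Beta 10, Theta 15, Zeta 8, Epsilon 23.
At 60 seats: Gamma 2, Beta 11, Theta 16, Zeta 8, Epsilon 23.
Gamma drops from 3 to 2.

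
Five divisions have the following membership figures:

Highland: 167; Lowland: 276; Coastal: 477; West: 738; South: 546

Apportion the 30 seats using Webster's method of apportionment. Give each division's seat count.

Highland: 2; Lowland: 4; Coastal: 7; West: 10; South: 7

Standard divisor 2204/30 ≈ 73.467; standard quotas: Highland 2.273, Lowland 3.757, Coastal 6.493, West 10.045, South 7.432.
Rounding to the nearest integer gives 2, 4, 6, 10, 7 = 29 seats, so the divisor must be adjusted.
With modified divisor 73: modified quotas Highland 2.288, Lowland 3.781, Coastal 6.534, West 10.110, South 7.479.
Rounding to the nearest integer: Highland 2, Lowland 4, Coastal 7, West 10, South 7 (total 30).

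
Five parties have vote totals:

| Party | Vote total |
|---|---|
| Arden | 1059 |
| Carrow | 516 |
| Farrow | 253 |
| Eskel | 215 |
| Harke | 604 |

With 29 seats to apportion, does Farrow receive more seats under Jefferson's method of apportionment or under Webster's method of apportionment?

Webster

Jefferson: Arden 12, Carrow 6, Farrow 2, Eskel 2, Harke 7.
Webster: Arden 11, Carrow 6, Farrow 3, Eskel 2, Harke 7.
Farrow gets 2 under Jefferson and 3 under Webster.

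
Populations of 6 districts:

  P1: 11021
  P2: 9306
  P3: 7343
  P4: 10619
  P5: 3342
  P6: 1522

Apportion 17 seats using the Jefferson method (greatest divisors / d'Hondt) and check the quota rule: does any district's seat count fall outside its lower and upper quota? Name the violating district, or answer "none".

Standard quotas: P1 4.342, P2 3.666, P3 2.893, P4 4.183, P5 1.317, P6 0.600.
Jefferson allocation: P1 5, P2 4, P3 3, P4 4, P5 1, P6 0.
Every allocation lies between the lower and upper quota.

none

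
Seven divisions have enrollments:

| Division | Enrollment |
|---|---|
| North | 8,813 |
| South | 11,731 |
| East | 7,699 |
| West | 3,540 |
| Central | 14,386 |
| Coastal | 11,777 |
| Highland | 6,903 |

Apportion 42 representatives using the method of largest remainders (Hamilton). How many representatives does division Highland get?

4

The standard divisor is 64849/42 ≈ 1544.024.
Standard quotas: North 5.7078, South 7.5977, East 4.9863, West 2.2927, Central 9.3172, Coastal 7.6275, Highland 4.4708.
Lower quotas: North 5, South 7, East 4, West 2, Central 9, Coastal 7, Highland 4 (sum 38, leaving 4 seats).
Remainders in descending order: East 0.9863, North 0.7078, Coastal 0.6275, South 0.5977, Highland 0.4708, Central 0.3172, West 0.2927.
Largest remainders: East, North, Coastal, South receive the extra seats.
Highland receives 4.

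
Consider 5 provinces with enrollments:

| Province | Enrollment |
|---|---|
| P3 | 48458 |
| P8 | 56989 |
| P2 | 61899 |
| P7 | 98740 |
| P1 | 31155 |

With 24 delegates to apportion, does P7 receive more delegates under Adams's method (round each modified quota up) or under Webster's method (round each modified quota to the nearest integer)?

Webster

Adams: P3 4, P8 5, P2 5, P7 7, P1 3.
Webster: P3 4, P8 5, P2 5, P7 8, P1 2.
P7 gets 7 under Adams and 8 under Webster.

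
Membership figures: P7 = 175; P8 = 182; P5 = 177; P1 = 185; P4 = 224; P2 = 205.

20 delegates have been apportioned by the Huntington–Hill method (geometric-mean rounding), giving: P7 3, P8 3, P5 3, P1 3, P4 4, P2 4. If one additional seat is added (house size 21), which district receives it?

Priority for the next seat is population ÷ (√(s·(s+1))).
Priorities: P7 50.518, P8 52.539, P5 51.095, P1 53.405, P4 50.088, P2 45.839.
Highest priority: P1.

P1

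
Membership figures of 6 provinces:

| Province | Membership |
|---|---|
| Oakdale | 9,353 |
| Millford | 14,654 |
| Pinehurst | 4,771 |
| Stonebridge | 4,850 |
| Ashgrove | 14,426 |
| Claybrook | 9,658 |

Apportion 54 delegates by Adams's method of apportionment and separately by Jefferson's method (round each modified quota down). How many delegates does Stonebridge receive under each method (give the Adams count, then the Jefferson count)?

Adams: Oakdale 9, Millford 13, Pinehurst 5, Stonebridge 5, Ashgrove 13, Claybrook 9.
Jefferson: Oakdale 9, Millford 14, Pinehurst 4, Stonebridge 4, Ashgrove 14, Claybrook 9.
Stonebridge gets 5 under Adams and 4 under Jefferson.

5 and 4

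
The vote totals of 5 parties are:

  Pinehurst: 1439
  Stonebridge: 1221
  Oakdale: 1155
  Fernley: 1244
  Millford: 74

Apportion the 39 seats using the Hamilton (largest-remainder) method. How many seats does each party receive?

Pinehurst=11, Stonebridge=9, Oakdale=9, Fernley=9, Millford=1

Standard divisor: 5133 ÷ 39 ≈ 131.615.
Standard quotas: Pinehurst 10.933, Stonebridge 9.277, Oakdale 8.776, Fernley 9.452, Millford 0.562.
Lower quotas: Pinehurst 10, Stonebridge 9, Oakdale 8, Fernley 9, Millford 0 (sum 36, leaving 3 seats).
Remainders in descending order: Pinehurst 0.933, Oakdale 0.776, Millford 0.562, Fernley 0.452, Stonebridge 0.277.
The surplus seats go to Pinehurst, Oakdale, Millford.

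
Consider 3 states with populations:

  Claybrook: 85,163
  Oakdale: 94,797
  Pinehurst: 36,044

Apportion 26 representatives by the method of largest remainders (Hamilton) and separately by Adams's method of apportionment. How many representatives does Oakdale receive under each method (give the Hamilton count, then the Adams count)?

12 and 11

Hamilton: Claybrook 10, Oakdale 12, Pinehurst 4.
Adams: Claybrook 10, Oakdale 11, Pinehurst 5.
Oakdale gets 12 under Hamilton and 11 under Adams.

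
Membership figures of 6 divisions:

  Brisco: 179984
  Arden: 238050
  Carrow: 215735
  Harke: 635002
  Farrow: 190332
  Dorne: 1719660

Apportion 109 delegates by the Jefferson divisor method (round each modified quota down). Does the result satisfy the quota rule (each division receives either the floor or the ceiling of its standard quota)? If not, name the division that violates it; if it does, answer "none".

Standard quotas: Brisco 6.172, Arden 8.163, Carrow 7.398, Harke 21.774, Farrow 6.526, Dorne 58.967.
Jefferson allocation: Brisco 6, Arden 8, Carrow 7, Harke 22, Farrow 6, Dorne 60.
Dorne has quota 58.967 (lower 58, upper 59) but receives 60 — outside the quota interval.

Dorne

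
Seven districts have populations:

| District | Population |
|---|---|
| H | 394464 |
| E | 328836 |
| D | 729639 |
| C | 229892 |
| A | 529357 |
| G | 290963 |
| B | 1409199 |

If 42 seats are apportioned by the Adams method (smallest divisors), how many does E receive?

Standard divisor 3912350/42 ≈ 93151.19; standard quotas: H 4.235, E 3.530, D 7.833, C 2.468, A 5.683, G 3.124, B 15.128.
Rounding up gives 5, 4, 8, 3, 6, 4, 16 = 46 seats, so the divisor must be adjusted.
With modified divisor 102400: modified quotas H 3.852, E 3.211, D 7.125, C 2.245, A 5.170, G 2.841, B 13.762.
Rounding up: H 4, E 4, D 8, C 3, A 6, G 3, B 14 (total 42).
E receives 4.

4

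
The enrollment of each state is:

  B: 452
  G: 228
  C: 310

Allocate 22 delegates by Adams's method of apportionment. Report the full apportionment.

Standard divisor 990/22 ≈ 45; standard quotas: B 10.044, G 5.067, C 6.889.
Rounding up gives 11, 6, 7 = 24 seats, so the divisor must be adjusted.
With modified divisor 50: modified quotas B 9.040, G 4.560, C 6.200.
Rounding up: B 10, G 5, C 7 (total 22).

B: 10; G: 5; C: 7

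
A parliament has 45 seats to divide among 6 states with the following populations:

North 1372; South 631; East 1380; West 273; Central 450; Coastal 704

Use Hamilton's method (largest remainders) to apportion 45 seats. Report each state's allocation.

North=13, South=6, East=13, West=2, Central=4, Coastal=7

Standard divisor: 4810 ÷ 45 ≈ 106.889.
Standard quotas: North 12.836, South 5.903, East 12.911, West 2.554, Central 4.210, Coastal 6.586.
Lower quotas: North 12, South 5, East 12, West 2, Central 4, Coastal 6 (sum 41, leaving 4 seats).
Remainders in descending order: East 0.911, South 0.903, North 0.836, Coastal 0.586, West 0.554, Central 0.210.
Largest remainders: East, South, North, Coastal receive the extra seats.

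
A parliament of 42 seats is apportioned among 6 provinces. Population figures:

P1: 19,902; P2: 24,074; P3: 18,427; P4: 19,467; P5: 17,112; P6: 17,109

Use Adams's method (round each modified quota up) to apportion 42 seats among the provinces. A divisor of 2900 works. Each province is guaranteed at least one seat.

With modified divisor 2900: modified quotas P1 6.863, P2 8.301, P3 6.354, P4 6.713, P5 5.901, P6 5.900.
Rounding up: P1 7, P2 9, P3 7, P4 7, P5 6, P6 6 (total 42).

P1: 7, P2: 9, P3: 7, P4: 7, P5: 6, P6: 6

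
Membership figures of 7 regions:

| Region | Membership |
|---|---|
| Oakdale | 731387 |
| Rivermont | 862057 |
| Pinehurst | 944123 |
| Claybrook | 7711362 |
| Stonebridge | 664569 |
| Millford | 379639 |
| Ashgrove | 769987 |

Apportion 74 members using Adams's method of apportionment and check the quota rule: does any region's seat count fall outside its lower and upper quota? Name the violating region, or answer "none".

Claybrook

Standard quotas: Oakdale 4.487, Rivermont 5.288, Pinehurst 5.792, Claybrook 47.305, Stonebridge 4.077, Millford 2.329, Ashgrove 4.723.
Adams allocation: Oakdale 5, Rivermont 6, Pinehurst 6, Claybrook 45, Stonebridge 4, Millford 3, Ashgrove 5.
Claybrook has quota 47.305 (lower 47, upper 48) but receives 45 — outside the quota interval.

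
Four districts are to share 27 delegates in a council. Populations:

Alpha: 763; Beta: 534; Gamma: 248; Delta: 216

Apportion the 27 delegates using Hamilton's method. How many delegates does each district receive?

The standard divisor is 1761/27 ≈ 65.222.
Standard quotas: Alpha 11.698, Beta 8.187, Gamma 3.802, Delta 3.312.
Lower quotas: Alpha 11, Beta 8, Gamma 3, Delta 3 (sum 25, leaving 2 seats).
Remainders in descending order: Gamma 0.802, Alpha 0.698, Delta 0.312, Beta 0.187.
The surplus seats go to Gamma, Alpha.

Alpha 12, Beta 8, Gamma 4, Delta 3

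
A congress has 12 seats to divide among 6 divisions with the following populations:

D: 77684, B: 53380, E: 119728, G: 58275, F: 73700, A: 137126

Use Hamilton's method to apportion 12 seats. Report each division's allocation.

D 2, B 1, E 3, G 1, F 2, A 3

Total 519893; standard divisor 519893/12 ≈ 43324.417.
Standard quotas: D 1.7931, B 1.2321, E 2.7635, G 1.3451, F 1.7011, A 3.1651.
Lower quotas: D 1, B 1, E 2, G 1, F 1, A 3 (sum 9, leaving 3 seats).
Remainders in descending order: D 0.7931, E 0.7635, F 0.7011, G 0.3451, B 0.2321, A 0.1651.
Largest remainders: D, E, F receive the extra seats.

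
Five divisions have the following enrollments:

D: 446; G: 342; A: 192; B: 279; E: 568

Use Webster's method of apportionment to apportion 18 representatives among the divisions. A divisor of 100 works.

D: 4, G: 3, A: 2, B: 3, E: 6

With modified divisor 100: modified quotas D 4.460, G 3.420, A 1.920, B 2.790, E 5.680.
Rounding to the nearest integer: D 4, G 3, A 2, B 3, E 6 (total 18).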